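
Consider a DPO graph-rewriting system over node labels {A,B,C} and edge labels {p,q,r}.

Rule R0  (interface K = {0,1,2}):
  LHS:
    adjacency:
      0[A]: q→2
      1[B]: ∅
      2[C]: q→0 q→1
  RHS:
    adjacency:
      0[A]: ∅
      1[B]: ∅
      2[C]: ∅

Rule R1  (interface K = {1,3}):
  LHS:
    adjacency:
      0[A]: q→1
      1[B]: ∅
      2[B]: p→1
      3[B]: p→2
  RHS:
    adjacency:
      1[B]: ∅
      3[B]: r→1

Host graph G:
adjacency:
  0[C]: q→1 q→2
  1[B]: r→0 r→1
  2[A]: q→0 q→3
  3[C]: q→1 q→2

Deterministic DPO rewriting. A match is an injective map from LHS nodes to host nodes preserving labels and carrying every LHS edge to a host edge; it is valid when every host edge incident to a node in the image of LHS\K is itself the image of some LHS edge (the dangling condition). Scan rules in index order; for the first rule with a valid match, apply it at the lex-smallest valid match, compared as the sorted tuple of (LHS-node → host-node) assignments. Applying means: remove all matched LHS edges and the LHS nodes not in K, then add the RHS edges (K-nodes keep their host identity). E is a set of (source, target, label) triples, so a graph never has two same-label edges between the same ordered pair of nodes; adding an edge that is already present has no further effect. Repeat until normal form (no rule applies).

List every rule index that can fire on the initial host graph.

Answer: [R0]

Rewrite trace:
R0: 2 valid matches — {0↦2, 1↦1, 2↦0}, {0↦2, 1↦1, 2↦3}
R1: no valid match — LHS pattern not found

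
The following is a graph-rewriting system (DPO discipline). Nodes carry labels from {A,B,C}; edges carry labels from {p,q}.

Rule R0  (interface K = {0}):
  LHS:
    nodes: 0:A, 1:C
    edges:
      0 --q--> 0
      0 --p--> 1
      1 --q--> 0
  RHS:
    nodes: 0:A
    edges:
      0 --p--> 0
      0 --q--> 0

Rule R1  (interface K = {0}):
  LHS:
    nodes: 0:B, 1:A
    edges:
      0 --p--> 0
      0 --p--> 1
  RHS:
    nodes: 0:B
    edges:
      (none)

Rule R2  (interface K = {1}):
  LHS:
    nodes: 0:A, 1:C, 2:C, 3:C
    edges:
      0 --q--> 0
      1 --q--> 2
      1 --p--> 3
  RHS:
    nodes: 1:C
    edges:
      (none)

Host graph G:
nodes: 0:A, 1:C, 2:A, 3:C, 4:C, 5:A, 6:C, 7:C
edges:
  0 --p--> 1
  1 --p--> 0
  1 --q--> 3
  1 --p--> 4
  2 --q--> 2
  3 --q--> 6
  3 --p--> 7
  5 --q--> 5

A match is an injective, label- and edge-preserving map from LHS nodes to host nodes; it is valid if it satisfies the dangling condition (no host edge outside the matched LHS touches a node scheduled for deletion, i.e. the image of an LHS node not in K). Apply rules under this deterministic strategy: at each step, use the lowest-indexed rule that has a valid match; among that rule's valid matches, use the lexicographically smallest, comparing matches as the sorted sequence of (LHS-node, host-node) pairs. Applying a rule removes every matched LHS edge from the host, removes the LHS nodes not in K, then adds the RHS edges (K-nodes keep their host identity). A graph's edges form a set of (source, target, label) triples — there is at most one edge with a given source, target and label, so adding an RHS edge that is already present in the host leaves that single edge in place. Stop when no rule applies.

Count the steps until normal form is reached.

[0] host  ⇒  8 nodes, 8 edges  {0-p->1 1-p->0 1-q->3 1-p->4 2-q->2 3-q->6 3-p->7 5-q->5}
[1] R2 @ {0↦2, 1↦3, 2↦6, 3↦7}  ⇒  5 nodes, 5 edges  {0-p->1 1-p->0 1-q->3 1-p->4 5-q->5}
[2] R2 @ {0↦5, 1↦1, 2↦3, 3↦4}  ⇒  2 nodes, 2 edges  {0-p->1 1-p->0}
normal form: no rule applies after step 2

Answer: 2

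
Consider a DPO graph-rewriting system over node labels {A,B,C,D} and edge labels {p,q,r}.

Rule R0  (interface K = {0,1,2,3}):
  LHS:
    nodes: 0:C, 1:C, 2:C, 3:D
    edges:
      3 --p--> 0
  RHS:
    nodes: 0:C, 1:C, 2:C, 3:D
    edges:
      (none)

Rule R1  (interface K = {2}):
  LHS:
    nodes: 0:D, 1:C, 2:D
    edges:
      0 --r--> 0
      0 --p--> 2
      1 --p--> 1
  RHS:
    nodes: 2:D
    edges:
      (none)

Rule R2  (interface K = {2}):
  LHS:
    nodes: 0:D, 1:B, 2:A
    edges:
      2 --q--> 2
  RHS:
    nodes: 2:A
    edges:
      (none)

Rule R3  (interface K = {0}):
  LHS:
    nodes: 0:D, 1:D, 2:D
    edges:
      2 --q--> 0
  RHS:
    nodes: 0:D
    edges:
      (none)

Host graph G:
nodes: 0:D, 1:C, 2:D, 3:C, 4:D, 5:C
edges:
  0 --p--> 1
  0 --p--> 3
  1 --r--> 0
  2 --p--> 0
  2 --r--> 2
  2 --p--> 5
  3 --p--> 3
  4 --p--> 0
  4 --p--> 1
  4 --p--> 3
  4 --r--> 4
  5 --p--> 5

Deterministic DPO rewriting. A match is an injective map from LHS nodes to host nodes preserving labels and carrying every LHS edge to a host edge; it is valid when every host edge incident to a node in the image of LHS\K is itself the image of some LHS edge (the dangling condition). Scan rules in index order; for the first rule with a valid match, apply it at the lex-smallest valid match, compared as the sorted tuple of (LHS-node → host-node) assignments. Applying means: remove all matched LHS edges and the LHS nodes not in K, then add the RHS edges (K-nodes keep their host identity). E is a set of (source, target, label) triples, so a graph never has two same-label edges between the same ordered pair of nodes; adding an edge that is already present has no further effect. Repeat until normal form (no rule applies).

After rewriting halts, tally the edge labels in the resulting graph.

[0] host  ⇒  6 nodes, 12 edges  {0-p->1 0-p->3 1-r->0 2-p->0 2-r->2 2-p->5 3-p->3 4-p->0 4-p->1 4-p->3 4-r->4 5-p->5}
[1] R0 @ {0↦1, 1↦3, 2↦5, 3↦0}  ⇒  6 nodes, 11 edges  {0-p->3 1-r->0 2-p->0 2-r->2 2-p->5 3-p->3 4-p->0 4-p->1 4-p->3 4-r->4 5-p->5}
[2] R0 @ {0↦1, 1↦3, 2↦5, 3↦4}  ⇒  6 nodes, 10 edges  {0-p->3 1-r->0 2-p->0 2-r->2 2-p->5 3-p->3 4-p->0 4-p->3 4-r->4 5-p->5}
[3] R0 @ {0↦3, 1↦1, 2↦5, 3↦0}  ⇒  6 nodes, 9 edges  {1-r->0 2-p->0 2-r->2 2-p->5 3-p->3 4-p->0 4-p->3 4-r->4 5-p->5}
[4] R0 @ {0↦3, 1↦1, 2↦5, 3↦4}  ⇒  6 nodes, 8 edges  {1-r->0 2-p->0 2-r->2 2-p->5 3-p->3 4-p->0 4-r->4 5-p->5}
[5] R0 @ {0↦5, 1↦1, 2↦3, 3↦2}  ⇒  6 nodes, 7 edges  {1-r->0 2-p->0 2-r->2 3-p->3 4-p->0 4-r->4 5-p->5}
[6] R1 @ {0↦2, 1↦3, 2↦0}  ⇒  4 nodes, 4 edges  {1-r->0 4-p->0 4-r->4 5-p->5}
[7] R1 @ {0↦4, 1↦5, 2↦0}  ⇒  2 nodes, 1 edges  {1-r->0}
final graph: no rule applies after step 7
NF edges: [(1, 0, 'r')]

Answer: r:1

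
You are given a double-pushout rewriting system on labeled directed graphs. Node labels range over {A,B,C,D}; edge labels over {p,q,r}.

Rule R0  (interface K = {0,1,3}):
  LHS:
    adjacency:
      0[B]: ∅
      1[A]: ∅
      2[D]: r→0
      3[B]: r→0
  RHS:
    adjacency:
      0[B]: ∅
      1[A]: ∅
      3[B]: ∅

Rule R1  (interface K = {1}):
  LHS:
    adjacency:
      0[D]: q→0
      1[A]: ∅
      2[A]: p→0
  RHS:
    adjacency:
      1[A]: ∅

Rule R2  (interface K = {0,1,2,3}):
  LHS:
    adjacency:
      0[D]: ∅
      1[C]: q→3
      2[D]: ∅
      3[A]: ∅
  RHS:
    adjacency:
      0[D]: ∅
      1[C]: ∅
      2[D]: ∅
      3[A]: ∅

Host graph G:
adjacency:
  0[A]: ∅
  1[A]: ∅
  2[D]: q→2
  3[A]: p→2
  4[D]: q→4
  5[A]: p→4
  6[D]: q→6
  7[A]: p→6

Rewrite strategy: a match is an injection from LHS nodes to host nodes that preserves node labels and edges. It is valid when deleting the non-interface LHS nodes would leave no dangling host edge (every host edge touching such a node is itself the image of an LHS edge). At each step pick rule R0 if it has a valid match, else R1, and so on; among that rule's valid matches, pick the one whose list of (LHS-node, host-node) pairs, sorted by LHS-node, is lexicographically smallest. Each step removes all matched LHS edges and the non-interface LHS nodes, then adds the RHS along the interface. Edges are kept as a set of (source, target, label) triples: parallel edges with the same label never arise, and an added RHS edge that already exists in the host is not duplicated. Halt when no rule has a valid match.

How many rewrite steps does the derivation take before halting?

Answer: 3

Rewrite trace:
start.  V:8 E:6  edges: 2-q->2 3-p->2 4-q->4 5-p->4 6-q->6 7-p->6
1. fire R1 via {0↦2, 1↦0, 2↦3}  →  V:6 E:4  edges: 4-q->4 5-p->4 6-q->6 7-p->6
2. fire R1 via {0↦4, 1↦0, 2↦5}  →  V:4 E:2  edges: 6-q->6 7-p->6
3. fire R1 via {0↦6, 1↦0, 2↦7}  →  V:2 E:0  edges: ∅
normal form: no rule applies after step 3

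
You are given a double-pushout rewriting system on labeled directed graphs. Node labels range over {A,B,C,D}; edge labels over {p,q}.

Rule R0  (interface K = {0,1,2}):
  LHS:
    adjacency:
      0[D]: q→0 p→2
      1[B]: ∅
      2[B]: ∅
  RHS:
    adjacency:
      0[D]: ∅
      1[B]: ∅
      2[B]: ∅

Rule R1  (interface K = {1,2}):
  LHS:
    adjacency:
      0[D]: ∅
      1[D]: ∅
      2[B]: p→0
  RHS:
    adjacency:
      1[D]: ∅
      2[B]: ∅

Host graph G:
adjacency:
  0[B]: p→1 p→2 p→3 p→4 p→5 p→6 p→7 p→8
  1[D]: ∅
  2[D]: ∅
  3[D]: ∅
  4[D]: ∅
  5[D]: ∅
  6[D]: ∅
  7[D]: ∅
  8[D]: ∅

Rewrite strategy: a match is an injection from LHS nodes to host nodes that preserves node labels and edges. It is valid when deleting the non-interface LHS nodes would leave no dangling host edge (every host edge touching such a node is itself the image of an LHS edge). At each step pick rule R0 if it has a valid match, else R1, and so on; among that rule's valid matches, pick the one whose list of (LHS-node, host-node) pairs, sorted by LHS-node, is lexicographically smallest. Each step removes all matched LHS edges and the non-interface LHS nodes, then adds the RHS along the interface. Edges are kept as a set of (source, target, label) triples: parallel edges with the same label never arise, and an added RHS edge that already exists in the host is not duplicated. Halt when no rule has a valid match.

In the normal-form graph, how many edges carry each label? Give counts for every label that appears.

Answer: p:1

Rewrite trace:
initial: |V|=9 |E|=8  E = 0-p->1 0-p->2 0-p->3 0-p->4 0-p->5 0-p->6 0-p->7 0-p->8
step 1: apply R1 at {0↦1, 1↦2, 2↦0}  → |V|=8 |E|=7  E = 0-p->2 0-p->3 0-p->4 0-p->5 0-p->6 0-p->7 0-p->8
step 2: apply R1 at {0↦2, 1↦3, 2↦0}  → |V|=7 |E|=6  E = 0-p->3 0-p->4 0-p->5 0-p->6 0-p->7 0-p->8
step 3: apply R1 at {0↦3, 1↦4, 2↦0}  → |V|=6 |E|=5  E = 0-p->4 0-p->5 0-p->6 0-p->7 0-p->8
step 4: apply R1 at {0↦4, 1↦5, 2↦0}  → |V|=5 |E|=4  E = 0-p->5 0-p->6 0-p->7 0-p->8
step 5: apply R1 at {0↦5, 1↦6, 2↦0}  → |V|=4 |E|=3  E = 0-p->6 0-p->7 0-p->8
step 6: apply R1 at {0↦6, 1↦7, 2↦0}  → |V|=3 |E|=2  E = 0-p->7 0-p->8
step 7: apply R1 at {0↦7, 1↦8, 2↦0}  → |V|=2 |E|=1  E = 0-p->8
halt: no rule applies after step 7
NF edges: [(0, 8, 'p')]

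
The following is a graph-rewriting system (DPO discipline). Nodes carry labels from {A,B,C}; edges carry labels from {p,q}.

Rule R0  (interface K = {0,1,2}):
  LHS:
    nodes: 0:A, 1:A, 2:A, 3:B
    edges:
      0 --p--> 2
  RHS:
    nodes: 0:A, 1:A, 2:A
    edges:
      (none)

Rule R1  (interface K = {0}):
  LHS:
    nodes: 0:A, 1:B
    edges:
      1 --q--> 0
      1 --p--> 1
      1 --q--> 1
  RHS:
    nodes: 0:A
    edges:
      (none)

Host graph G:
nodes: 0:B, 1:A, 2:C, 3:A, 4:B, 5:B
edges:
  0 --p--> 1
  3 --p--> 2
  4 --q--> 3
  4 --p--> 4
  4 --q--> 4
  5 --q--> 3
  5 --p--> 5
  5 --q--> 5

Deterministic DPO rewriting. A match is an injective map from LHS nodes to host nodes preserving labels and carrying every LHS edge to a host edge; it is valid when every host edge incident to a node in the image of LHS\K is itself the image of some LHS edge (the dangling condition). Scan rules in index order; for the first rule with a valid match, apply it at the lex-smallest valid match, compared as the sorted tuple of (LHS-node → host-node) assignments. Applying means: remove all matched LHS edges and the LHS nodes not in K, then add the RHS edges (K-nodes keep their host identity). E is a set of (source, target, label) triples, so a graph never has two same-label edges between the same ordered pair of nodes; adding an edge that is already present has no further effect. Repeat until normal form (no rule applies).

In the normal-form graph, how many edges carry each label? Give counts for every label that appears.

Answer: p:2

Rewrite trace:
[0] host  ⇒  6 nodes, 8 edges  {0-p->1 3-p->2 4-q->3 4-p->4 4-q->4 5-q->3 5-p->5 5-q->5}
[1] R1 @ {0↦3, 1↦4}  ⇒  5 nodes, 5 edges  {0-p->1 3-p->2 5-q->3 5-p->5 5-q->5}
[2] R1 @ {0↦3, 1↦5}  ⇒  4 nodes, 2 edges  {0-p->1 3-p->2}
halt: no rule applies after step 2
NF edges: [(0, 1, 'p'), (3, 2, 'p')]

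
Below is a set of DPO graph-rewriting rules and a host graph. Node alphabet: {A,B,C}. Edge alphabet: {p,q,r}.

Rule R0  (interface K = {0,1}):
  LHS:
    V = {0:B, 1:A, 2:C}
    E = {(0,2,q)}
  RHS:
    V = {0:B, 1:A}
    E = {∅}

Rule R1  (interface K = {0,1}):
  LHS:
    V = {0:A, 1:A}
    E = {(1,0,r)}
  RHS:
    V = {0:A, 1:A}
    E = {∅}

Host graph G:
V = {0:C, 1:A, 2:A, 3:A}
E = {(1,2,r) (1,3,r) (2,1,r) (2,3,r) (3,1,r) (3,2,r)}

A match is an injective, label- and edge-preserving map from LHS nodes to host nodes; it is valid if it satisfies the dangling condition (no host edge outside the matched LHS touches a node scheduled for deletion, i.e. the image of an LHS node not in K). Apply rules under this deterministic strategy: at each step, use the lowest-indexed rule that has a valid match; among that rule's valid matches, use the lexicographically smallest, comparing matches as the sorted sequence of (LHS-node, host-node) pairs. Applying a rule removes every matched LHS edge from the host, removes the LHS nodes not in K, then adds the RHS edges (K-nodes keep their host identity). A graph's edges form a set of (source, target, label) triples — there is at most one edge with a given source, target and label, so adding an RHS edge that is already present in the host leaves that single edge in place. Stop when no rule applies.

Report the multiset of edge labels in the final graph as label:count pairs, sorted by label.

start.  V:4 E:6  edges: 1-r->2 1-r->3 2-r->1 2-r->3 3-r->1 3-r->2
1. fire R1 via {0↦1, 1↦2}  →  V:4 E:5  edges: 1-r->2 1-r->3 2-r->3 3-r->1 3-r->2
2. fire R1 via {0↦1, 1↦3}  →  V:4 E:4  edges: 1-r->2 1-r->3 2-r->3 3-r->2
3. fire R1 via {0↦2, 1↦1}  →  V:4 E:3  edges: 1-r->3 2-r->3 3-r->2
4. fire R1 via {0↦2, 1↦3}  →  V:4 E:2  edges: 1-r->3 2-r->3
5. fire R1 via {0↦3, 1↦1}  →  V:4 E:1  edges: 2-r->3
6. fire R1 via {0↦3, 1↦2}  →  V:4 E:0  edges: ∅
normal form: no rule applies after step 6
NF edges: []

Answer: (no edges)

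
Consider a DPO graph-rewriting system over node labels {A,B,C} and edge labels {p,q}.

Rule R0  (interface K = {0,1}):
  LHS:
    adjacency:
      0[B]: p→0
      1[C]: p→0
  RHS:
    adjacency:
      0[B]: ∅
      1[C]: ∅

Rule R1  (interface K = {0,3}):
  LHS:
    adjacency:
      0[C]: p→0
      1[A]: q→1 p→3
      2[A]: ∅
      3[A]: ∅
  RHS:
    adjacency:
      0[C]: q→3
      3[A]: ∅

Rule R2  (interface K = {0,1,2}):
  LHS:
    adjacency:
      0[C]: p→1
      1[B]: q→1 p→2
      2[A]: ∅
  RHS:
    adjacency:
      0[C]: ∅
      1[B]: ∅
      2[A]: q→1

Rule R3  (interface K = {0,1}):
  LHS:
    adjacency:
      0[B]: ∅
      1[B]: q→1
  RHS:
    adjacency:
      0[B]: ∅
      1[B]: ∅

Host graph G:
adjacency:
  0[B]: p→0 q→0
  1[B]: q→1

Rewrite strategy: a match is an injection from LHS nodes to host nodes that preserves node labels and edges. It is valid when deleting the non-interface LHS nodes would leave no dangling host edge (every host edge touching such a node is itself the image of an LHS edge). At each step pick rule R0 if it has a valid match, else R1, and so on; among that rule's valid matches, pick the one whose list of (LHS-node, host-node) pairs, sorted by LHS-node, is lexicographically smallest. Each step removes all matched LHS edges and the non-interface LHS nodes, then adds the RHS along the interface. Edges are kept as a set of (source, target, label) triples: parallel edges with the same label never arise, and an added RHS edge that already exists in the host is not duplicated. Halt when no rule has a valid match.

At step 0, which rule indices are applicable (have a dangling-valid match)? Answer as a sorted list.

R0: no valid match — LHS pattern not found
R1: no valid match — LHS pattern not found
R2: no valid match — LHS pattern not found
R3: 2 valid matches — {0↦0, 1↦1}, {0↦1, 1↦0}

Answer: [R3]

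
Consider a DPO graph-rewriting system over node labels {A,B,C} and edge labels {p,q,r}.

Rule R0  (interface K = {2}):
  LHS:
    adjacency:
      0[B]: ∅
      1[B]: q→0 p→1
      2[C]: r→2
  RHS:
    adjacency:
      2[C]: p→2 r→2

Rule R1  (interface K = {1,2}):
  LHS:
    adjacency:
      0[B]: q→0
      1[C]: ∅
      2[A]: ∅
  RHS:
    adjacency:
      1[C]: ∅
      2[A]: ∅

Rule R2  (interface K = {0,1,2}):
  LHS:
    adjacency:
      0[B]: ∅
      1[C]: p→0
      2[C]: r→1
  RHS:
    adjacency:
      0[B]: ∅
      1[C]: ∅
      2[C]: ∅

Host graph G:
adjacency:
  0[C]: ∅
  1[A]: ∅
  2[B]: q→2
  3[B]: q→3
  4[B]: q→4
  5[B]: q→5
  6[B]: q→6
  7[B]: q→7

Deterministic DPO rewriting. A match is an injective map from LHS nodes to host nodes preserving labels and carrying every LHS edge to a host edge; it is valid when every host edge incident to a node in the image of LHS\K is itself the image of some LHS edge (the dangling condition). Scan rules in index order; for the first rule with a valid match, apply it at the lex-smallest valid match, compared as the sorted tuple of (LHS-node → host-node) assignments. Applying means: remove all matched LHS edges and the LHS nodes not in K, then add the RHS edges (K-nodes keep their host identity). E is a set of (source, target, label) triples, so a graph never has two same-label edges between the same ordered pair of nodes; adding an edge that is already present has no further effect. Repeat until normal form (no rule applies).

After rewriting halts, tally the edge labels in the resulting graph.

start.  V:8 E:6  edges: 2-q->2 3-q->3 4-q->4 5-q->5 6-q->6 7-q->7
1. fire R1 via {0↦2, 1↦0, 2↦1}  →  V:7 E:5  edges: 3-q->3 4-q->4 5-q->5 6-q->6 7-q->7
2. fire R1 via {0↦3, 1↦0, 2↦1}  →  V:6 E:4  edges: 4-q->4 5-q->5 6-q->6 7-q->7
3. fire R1 via {0↦4, 1↦0, 2↦1}  →  V:5 E:3  edges: 5-q->5 6-q->6 7-q->7
4. fire R1 via {0↦5, 1↦0, 2↦1}  →  V:4 E:2  edges: 6-q->6 7-q->7
5. fire R1 via {0↦6, 1↦0, 2↦1}  →  V:3 E:1  edges: 7-q->7
6. fire R1 via {0↦7, 1↦0, 2↦1}  →  V:2 E:0  edges: ∅
halt: no rule applies after step 6
NF edges: []

Answer: (no edges)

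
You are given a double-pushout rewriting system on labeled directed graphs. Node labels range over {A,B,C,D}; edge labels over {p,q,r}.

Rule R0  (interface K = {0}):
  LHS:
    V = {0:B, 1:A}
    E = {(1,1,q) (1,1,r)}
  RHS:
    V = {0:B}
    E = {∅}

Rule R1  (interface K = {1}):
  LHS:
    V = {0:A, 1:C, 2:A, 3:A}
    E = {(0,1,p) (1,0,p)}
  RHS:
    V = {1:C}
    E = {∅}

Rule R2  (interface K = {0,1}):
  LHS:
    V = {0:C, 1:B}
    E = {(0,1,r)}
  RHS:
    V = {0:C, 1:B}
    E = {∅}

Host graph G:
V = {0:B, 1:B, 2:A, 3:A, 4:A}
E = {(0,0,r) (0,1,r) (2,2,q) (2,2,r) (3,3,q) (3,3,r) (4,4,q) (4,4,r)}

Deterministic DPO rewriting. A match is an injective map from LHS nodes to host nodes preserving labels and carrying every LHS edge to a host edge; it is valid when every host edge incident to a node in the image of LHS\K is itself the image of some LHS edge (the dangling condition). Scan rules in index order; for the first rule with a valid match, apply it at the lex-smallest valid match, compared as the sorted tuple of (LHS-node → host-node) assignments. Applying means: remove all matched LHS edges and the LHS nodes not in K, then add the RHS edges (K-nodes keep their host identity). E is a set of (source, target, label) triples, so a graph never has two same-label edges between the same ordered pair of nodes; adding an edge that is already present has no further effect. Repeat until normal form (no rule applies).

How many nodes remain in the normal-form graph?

start.  V:5 E:8  edges: 0-r->0 0-r->1 2-q->2 2-r->2 3-q->3 3-r->3 4-q->4 4-r->4
1. fire R0 via {0↦0, 1↦2}  →  V:4 E:6  edges: 0-r->0 0-r->1 3-q->3 3-r->3 4-q->4 4-r->4
2. fire R0 via {0↦0, 1↦3}  →  V:3 E:4  edges: 0-r->0 0-r->1 4-q->4 4-r->4
3. fire R0 via {0↦0, 1↦4}  →  V:2 E:2  edges: 0-r->0 0-r->1
normal form: no rule applies after step 3
NF nodes: {0:B, 1:B}

Answer: 2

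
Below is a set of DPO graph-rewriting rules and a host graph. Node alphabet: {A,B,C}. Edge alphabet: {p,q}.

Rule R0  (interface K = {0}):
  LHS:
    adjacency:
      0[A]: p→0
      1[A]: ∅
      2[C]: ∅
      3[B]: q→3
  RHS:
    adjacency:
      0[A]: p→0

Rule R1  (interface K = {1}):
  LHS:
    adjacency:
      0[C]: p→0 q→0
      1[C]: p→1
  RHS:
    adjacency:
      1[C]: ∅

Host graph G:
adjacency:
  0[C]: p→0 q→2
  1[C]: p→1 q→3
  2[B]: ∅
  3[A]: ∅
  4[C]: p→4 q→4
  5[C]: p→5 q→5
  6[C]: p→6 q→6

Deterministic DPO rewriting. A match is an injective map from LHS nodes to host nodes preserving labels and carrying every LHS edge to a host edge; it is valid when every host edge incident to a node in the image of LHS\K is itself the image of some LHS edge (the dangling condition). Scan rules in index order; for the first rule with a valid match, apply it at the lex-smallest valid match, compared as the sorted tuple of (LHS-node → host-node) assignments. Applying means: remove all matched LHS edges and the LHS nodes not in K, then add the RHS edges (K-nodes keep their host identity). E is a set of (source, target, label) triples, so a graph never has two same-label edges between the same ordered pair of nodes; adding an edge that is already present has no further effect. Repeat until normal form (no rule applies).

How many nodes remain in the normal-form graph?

Answer: 5

Rewrite trace:
initial: |V|=7 |E|=10  E = 0-p->0 0-q->2 1-p->1 1-q->3 4-p->4 4-q->4 5-p->5 5-q->5 6-p->6 6-q->6
step 1: apply R1 at {0↦4, 1↦0}  → |V|=6 |E|=7  E = 0-q->2 1-p->1 1-q->3 5-p->5 5-q->5 6-p->6 6-q->6
step 2: apply R1 at {0↦5, 1↦1}  → |V|=5 |E|=4  E = 0-q->2 1-q->3 6-p->6 6-q->6
halt: no rule applies after step 2
NF nodes: {0:C, 1:C, 2:B, 3:A, 6:C}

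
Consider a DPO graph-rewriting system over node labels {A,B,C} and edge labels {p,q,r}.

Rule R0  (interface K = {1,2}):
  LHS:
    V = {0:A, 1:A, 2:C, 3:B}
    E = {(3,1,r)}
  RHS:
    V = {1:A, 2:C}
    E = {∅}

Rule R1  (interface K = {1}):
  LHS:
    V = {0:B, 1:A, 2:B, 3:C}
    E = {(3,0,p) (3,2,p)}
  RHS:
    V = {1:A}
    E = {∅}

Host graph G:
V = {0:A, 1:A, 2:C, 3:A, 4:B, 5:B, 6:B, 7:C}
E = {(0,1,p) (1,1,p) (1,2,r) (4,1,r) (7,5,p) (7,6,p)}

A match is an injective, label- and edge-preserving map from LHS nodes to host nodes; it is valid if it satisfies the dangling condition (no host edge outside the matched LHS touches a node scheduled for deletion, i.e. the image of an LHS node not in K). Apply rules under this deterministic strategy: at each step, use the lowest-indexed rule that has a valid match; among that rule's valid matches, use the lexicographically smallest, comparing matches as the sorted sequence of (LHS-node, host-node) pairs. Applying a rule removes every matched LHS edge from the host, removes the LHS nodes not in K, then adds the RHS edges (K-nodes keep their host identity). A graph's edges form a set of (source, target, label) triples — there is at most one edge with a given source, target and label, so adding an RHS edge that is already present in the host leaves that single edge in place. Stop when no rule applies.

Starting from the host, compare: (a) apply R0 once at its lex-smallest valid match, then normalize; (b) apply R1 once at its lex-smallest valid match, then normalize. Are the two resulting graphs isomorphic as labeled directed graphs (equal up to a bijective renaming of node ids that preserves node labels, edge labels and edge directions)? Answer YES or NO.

Answer: YES

Steps:
branch R0-first: apply at {0↦3, 1↦1, 2↦2, 3↦4} → |E|=5, then 1 more step(s) → NF |V|=3 |E|=3 V={0:A, 1:A, 2:C} E=0-p->1 1-p->1 1-r->2
branch R1-first: apply at {0↦5, 1↦0, 2↦6, 3↦7} → |E|=4, then 1 more step(s) → NF |V|=3 |E|=3 V={0:A, 1:A, 2:C} E=0-p->1 1-p->1 1-r->2
graphs isomorphic (equal up to label-preserving node renaming)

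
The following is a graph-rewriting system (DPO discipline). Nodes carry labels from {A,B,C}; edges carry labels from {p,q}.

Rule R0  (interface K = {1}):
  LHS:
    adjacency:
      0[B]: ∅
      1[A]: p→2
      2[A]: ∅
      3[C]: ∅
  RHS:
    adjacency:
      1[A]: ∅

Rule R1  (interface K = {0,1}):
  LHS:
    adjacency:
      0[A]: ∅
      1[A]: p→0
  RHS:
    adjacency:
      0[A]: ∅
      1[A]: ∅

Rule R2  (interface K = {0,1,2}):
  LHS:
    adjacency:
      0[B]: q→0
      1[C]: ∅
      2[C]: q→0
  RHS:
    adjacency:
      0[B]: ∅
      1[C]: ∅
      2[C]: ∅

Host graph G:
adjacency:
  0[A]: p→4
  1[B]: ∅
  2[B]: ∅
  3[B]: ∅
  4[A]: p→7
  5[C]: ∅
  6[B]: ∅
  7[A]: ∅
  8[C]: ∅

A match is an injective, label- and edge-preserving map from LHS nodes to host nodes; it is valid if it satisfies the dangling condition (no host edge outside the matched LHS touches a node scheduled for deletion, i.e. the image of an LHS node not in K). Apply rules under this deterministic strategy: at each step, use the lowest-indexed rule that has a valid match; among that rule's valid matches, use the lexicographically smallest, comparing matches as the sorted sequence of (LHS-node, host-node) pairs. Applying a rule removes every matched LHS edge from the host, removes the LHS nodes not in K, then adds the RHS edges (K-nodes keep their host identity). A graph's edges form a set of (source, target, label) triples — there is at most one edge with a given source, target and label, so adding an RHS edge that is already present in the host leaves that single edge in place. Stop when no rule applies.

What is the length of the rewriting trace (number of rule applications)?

initial: |V|=9 |E|=2  E = 0-p->4 4-p->7
step 1: apply R0 at {0↦1, 1↦4, 2↦7, 3↦5}  → |V|=6 |E|=1  E = 0-p->4
step 2: apply R0 at {0↦2, 1↦0, 2↦4, 3↦8}  → |V|=3 |E|=0  E = ∅
normal form: no rule applies after step 2

Answer: 2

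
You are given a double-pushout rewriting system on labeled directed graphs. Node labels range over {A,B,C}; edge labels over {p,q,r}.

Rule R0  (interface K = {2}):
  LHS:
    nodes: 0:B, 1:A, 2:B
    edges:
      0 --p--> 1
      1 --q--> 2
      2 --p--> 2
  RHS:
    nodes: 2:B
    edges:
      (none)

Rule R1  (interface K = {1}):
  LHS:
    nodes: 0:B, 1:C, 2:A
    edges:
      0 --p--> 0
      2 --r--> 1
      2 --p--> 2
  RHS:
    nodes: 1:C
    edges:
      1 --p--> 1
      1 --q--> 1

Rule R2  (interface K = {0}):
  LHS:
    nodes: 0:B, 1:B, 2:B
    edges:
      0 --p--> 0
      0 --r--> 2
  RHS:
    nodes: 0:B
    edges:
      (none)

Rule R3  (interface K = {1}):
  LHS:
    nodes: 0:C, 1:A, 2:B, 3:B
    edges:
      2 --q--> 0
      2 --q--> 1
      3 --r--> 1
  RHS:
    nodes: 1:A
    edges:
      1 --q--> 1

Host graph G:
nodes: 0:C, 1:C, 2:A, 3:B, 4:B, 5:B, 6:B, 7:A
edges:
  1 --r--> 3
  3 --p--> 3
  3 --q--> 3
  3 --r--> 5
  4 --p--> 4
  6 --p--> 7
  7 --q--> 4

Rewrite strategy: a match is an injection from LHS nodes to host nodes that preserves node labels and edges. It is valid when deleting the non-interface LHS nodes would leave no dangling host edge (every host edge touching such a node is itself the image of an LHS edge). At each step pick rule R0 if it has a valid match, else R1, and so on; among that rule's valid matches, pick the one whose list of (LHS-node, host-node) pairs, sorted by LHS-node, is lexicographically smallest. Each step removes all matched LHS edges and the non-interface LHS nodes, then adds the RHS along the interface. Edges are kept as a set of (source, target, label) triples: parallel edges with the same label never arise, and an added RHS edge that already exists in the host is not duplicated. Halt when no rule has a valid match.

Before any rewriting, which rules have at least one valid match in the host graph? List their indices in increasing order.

R0: 1 valid match — {0↦6, 1↦7, 2↦4}
R1: no valid match — LHS pattern not found
R2: no valid match — 2 raw matches, all fail dangling condition
R3: no valid match — LHS pattern not found

Answer: [R0]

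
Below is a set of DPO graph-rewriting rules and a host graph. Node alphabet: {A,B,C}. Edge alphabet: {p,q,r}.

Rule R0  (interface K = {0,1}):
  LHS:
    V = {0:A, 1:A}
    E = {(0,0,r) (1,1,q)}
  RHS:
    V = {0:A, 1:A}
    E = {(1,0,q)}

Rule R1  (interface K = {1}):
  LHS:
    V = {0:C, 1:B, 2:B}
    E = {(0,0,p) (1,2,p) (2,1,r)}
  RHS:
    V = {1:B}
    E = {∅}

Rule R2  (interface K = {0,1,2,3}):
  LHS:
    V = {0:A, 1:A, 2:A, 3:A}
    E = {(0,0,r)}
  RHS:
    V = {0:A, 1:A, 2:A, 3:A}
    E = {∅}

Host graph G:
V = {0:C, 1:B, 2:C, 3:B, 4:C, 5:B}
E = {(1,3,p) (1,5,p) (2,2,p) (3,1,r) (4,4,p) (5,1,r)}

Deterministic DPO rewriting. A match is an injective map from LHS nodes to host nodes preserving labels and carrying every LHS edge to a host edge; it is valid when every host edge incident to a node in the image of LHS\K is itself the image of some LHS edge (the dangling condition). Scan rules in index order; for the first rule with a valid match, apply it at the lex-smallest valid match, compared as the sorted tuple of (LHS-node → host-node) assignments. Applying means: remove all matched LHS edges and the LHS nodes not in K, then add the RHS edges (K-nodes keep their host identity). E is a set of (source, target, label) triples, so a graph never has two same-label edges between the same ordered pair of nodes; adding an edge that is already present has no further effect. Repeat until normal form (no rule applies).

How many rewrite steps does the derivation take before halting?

start.  V:6 E:6  edges: 1-p->3 1-p->5 2-p->2 3-r->1 4-p->4 5-r->1
1. fire R1 via {0↦2, 1↦1, 2↦3}  →  V:4 E:3  edges: 1-p->5 4-p->4 5-r->1
2. fire R1 via {0↦4, 1↦1, 2↦5}  →  V:2 E:0  edges: ∅
halt: no rule applies after step 2

Answer: 2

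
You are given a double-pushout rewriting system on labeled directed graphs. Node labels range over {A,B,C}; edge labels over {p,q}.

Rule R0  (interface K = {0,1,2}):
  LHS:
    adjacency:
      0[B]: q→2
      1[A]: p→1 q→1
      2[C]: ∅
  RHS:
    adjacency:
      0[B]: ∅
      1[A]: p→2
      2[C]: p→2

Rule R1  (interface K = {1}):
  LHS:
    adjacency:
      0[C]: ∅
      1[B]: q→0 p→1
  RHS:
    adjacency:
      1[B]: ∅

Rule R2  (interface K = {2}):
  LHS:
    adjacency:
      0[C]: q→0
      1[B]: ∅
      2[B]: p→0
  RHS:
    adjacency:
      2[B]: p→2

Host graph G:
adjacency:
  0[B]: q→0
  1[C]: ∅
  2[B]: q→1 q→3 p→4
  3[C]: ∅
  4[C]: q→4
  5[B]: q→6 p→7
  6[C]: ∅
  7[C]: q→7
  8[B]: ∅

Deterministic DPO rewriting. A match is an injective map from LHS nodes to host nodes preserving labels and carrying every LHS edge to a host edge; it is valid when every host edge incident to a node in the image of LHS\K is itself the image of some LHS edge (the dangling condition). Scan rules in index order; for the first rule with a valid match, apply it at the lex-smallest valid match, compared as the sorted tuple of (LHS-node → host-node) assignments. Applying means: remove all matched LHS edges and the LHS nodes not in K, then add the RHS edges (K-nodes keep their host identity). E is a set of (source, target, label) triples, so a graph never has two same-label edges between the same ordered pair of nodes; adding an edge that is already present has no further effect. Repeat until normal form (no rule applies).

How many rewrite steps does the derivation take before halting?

Answer: 2

Rewrite trace:
initial: |V|=9 |E|=8  E = 0-q->0 2-q->1 2-q->3 2-p->4 4-q->4 5-q->6 5-p->7 7-q->7
step 1: apply R2 at {0↦4, 1↦8, 2↦2}  → |V|=7 |E|=7  E = 0-q->0 2-q->1 2-p->2 2-q->3 5-q->6 5-p->7 7-q->7
step 2: apply R1 at {0↦1, 1↦2}  → |V|=6 |E|=5  E = 0-q->0 2-q->3 5-q->6 5-p->7 7-q->7
halt: no rule applies after step 2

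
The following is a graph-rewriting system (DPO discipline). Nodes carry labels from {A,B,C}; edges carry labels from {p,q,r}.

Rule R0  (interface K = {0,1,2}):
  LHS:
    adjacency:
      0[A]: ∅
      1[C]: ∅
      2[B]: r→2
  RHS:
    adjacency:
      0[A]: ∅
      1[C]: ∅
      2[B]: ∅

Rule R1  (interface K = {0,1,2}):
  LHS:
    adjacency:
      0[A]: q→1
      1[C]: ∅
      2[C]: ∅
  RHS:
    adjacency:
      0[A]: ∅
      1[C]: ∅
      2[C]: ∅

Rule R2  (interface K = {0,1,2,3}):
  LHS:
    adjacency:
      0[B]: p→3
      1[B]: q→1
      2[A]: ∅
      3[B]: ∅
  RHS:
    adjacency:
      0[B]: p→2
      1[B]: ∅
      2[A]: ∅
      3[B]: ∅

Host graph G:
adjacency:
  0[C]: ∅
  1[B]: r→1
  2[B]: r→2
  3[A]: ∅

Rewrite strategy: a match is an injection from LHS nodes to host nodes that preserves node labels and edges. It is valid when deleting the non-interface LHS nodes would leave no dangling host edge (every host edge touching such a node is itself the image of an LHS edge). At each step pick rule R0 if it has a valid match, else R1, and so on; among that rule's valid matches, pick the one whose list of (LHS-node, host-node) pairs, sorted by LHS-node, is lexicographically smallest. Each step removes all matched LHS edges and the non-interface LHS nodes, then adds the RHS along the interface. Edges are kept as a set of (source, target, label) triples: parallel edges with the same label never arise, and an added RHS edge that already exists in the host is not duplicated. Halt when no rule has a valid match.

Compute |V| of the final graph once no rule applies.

Answer: 4

Derivation:
start.  V:4 E:2  edges: 1-r->1 2-r->2
1. fire R0 via {0↦3, 1↦0, 2↦1}  →  V:4 E:1  edges: 2-r->2
2. fire R0 via {0↦3, 1↦0, 2↦2}  →  V:4 E:0  edges: ∅
final graph: no rule applies after step 2
NF nodes: {0:C, 1:B, 2:B, 3:A}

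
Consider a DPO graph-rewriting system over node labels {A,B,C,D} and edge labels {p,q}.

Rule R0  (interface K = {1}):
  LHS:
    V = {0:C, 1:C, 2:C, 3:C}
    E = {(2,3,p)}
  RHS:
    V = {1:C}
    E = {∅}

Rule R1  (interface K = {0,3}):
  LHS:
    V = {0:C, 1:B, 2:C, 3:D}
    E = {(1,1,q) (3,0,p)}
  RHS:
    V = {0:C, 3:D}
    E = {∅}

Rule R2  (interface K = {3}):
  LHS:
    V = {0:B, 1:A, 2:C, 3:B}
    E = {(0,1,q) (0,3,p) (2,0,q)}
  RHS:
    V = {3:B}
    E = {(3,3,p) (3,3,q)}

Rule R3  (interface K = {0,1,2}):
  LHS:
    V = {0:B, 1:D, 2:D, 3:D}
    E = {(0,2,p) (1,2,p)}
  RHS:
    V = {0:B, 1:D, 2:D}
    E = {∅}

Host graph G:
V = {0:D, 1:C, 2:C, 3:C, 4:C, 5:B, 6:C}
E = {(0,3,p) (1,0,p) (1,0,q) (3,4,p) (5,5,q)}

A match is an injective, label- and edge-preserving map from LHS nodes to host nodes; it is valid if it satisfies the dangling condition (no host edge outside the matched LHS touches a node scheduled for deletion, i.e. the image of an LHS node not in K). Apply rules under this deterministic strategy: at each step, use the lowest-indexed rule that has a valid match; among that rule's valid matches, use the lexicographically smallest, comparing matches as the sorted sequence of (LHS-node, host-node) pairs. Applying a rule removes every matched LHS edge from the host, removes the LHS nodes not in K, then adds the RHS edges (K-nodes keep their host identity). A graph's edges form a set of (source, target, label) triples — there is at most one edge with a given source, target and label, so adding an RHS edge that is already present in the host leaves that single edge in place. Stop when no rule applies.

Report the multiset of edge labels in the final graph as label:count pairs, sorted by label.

Answer: p:1 q:1

Rewrite trace:
start.  V:7 E:5  edges: 0-p->3 1-p->0 1-q->0 3-p->4 5-q->5
1. fire R1 via {0↦3, 1↦5, 2↦2, 3↦0}  →  V:5 E:3  edges: 1-p->0 1-q->0 3-p->4
2. fire R0 via {0↦6, 1↦1, 2↦3, 3↦4}  →  V:2 E:2  edges: 1-p->0 1-q->0
normal form: no rule applies after step 2
NF edges: [(1, 0, 'p'), (1, 0, 'q')]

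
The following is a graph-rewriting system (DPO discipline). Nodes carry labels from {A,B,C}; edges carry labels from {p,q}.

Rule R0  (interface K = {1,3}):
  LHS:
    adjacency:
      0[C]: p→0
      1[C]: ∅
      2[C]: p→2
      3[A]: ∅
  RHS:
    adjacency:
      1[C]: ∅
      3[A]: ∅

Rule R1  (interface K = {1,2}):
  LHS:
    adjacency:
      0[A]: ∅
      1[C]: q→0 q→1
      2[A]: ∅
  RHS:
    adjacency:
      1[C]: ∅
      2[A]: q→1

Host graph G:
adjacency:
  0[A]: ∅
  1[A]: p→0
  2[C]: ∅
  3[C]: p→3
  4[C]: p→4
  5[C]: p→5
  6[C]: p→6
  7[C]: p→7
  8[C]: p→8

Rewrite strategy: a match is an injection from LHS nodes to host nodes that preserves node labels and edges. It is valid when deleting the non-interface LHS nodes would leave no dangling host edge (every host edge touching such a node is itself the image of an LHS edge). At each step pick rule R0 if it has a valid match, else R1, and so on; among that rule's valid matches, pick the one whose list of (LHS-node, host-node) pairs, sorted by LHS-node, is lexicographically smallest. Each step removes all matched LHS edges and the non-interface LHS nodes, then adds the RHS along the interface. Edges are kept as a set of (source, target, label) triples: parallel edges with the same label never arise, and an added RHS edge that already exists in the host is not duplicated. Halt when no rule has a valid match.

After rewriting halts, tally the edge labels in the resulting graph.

Answer: p:1

Steps:
initial: |V|=9 |E|=7  E = 1-p->0 3-p->3 4-p->4 5-p->5 6-p->6 7-p->7 8-p->8
step 1: apply R0 at {0↦3, 1↦2, 2↦4, 3↦0}  → |V|=7 |E|=5  E = 1-p->0 5-p->5 6-p->6 7-p->7 8-p->8
step 2: apply R0 at {0↦5, 1↦2, 2↦6, 3↦0}  → |V|=5 |E|=3  E = 1-p->0 7-p->7 8-p->8
step 3: apply R0 at {0↦7, 1↦2, 2↦8, 3↦0}  → |V|=3 |E|=1  E = 1-p->0
final graph: no rule applies after step 3
NF edges: [(1, 0, 'p')]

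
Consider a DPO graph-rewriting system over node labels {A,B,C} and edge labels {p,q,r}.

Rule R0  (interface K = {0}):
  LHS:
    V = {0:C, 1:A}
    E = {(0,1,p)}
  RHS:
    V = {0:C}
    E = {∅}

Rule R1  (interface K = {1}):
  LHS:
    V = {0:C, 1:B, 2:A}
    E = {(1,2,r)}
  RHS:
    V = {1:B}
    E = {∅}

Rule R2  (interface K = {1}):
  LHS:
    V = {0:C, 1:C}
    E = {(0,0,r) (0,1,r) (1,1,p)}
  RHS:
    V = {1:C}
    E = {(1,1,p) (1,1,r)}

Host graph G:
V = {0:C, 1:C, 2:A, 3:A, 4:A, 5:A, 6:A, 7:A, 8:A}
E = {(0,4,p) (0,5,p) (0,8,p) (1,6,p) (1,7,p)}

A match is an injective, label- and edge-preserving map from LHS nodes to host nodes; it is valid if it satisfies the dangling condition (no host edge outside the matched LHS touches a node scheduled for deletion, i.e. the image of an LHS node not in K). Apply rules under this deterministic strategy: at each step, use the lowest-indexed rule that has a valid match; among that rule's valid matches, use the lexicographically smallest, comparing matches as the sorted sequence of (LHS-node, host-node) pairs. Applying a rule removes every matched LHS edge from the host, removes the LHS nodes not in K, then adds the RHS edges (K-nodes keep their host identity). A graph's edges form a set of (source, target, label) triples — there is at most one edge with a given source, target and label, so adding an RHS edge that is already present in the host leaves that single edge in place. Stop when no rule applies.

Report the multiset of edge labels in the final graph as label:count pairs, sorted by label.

initial: |V|=9 |E|=5  E = 0-p->4 0-p->5 0-p->8 1-p->6 1-p->7
step 1: apply R0 at {0↦0, 1↦4}  → |V|=8 |E|=4  E = 0-p->5 0-p->8 1-p->6 1-p->7
step 2: apply R0 at {0↦0, 1↦5}  → |V|=7 |E|=3  E = 0-p->8 1-p->6 1-p->7
step 3: apply R0 at {0↦0, 1↦8}  → |V|=6 |E|=2  E = 1-p->6 1-p->7
step 4: apply R0 at {0↦1, 1↦6}  → |V|=5 |E|=1  E = 1-p->7
step 5: apply R0 at {0↦1, 1↦7}  → |V|=4 |E|=0  E = ∅
halt: no rule applies after step 5
NF edges: []

Answer: (no edges)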